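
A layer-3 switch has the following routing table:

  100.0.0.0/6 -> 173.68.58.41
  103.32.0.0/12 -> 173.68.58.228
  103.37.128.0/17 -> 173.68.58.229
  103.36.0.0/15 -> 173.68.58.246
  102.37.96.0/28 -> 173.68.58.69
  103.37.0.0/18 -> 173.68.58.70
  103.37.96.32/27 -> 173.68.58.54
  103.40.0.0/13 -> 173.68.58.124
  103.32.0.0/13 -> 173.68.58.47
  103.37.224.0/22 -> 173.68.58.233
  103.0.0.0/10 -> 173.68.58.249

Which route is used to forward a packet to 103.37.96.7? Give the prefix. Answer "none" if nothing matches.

103.36.0.0/15

Entries matching 103.37.96.7:
  100.0.0.0/6 (100.0.0.0 - 103.255.255.255)
  103.0.0.0/10 (103.0.0.0 - 103.63.255.255)
  103.32.0.0/12 (103.32.0.0 - 103.47.255.255)
  103.32.0.0/13 (103.32.0.0 - 103.39.255.255)
  103.36.0.0/15 (103.36.0.0 - 103.37.255.255)
Most specific is 103.36.0.0/15.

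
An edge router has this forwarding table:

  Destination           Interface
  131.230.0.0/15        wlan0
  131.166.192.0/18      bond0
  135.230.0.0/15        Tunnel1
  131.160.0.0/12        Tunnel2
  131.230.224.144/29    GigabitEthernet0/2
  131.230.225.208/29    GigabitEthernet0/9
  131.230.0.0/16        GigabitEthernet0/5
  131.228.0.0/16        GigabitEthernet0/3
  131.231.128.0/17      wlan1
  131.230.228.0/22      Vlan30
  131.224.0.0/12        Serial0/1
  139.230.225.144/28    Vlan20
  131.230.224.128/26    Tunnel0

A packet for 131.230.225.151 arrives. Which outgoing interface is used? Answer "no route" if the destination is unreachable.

GigabitEthernet0/5

Routes whose prefix contains 131.230.225.151:
  131.224.0.0/12 (131.224.0.0 - 131.239.255.255) -> Serial0/1
  131.230.0.0/15 (131.230.0.0 - 131.231.255.255) -> wlan0
  131.230.0.0/16 (131.230.0.0 - 131.230.255.255) -> GigabitEthernet0/5
More-specific entries that do NOT match:
  131.230.224.144/29 (131.230.224.144 - 131.230.224.151) does not contain 131.230.225.151
  131.230.225.208/29 (131.230.225.208 - 131.230.225.215) does not contain 131.230.225.151
  139.230.225.144/28 (139.230.225.144 - 139.230.225.159) does not contain 131.230.225.151
  131.230.224.128/26 (131.230.224.128 - 131.230.224.191) does not contain 131.230.225.151
  131.230.228.0/22 (131.230.228.0 - 131.230.231.255) does not contain 131.230.225.151
  131.166.192.0/18 (131.166.192.0 - 131.166.255.255) does not contain 131.230.225.151
  131.231.128.0/17 (131.231.128.0 - 131.231.255.255) does not contain 131.230.225.151
Longest matching prefix is /16 -> interface GigabitEthernet0/5.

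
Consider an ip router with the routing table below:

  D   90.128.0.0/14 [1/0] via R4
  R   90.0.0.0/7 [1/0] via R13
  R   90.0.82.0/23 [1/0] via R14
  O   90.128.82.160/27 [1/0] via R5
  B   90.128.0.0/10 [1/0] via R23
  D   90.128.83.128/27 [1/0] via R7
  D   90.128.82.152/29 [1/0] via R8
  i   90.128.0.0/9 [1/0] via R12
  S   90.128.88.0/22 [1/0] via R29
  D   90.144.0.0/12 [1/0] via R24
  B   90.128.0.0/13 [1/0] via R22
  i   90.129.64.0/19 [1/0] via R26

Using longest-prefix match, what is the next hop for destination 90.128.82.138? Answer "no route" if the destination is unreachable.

Routes whose prefix contains 90.128.82.138:
  90.0.0.0/7 (90.0.0.0 - 91.255.255.255) -> R13
  90.128.0.0/9 (90.128.0.0 - 90.255.255.255) -> R12
  90.128.0.0/10 (90.128.0.0 - 90.191.255.255) -> R23
  90.128.0.0/13 (90.128.0.0 - 90.135.255.255) -> R22
  90.128.0.0/14 (90.128.0.0 - 90.131.255.255) -> R4
More-specific entries that do NOT match:
  90.128.82.152/29 (90.128.82.152 - 90.128.82.159) does not contain 90.128.82.138
  90.128.82.160/27 (90.128.82.160 - 90.128.82.191) does not contain 90.128.82.138
  90.128.83.128/27 (90.128.83.128 - 90.128.83.159) does not contain 90.128.82.138
  90.0.82.0/23 (90.0.82.0 - 90.0.83.255) does not contain 90.128.82.138
  90.128.88.0/22 (90.128.88.0 - 90.128.91.255) does not contain 90.128.82.138
  90.129.64.0/19 (90.129.64.0 - 90.129.95.255) does not contain 90.128.82.138
Longest matching prefix is /14 -> next hop R4.

R4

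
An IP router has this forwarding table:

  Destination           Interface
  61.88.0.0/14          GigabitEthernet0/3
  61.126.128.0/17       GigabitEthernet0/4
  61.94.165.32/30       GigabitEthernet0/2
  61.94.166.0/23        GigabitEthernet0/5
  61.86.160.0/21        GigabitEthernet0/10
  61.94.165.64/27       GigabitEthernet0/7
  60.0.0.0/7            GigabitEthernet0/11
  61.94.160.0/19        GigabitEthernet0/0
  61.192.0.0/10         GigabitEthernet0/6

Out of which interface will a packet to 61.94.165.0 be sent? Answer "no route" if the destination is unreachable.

GigabitEthernet0/0

Routes whose prefix contains 61.94.165.0:
  60.0.0.0/7 (60.0.0.0 - 61.255.255.255) -> GigabitEthernet0/11
  61.94.160.0/19 (61.94.160.0 - 61.94.191.255) -> GigabitEthernet0/0
More-specific entries that do NOT match:
  61.94.165.32/30 (61.94.165.32 - 61.94.165.35) does not contain 61.94.165.0
  61.94.165.64/27 (61.94.165.64 - 61.94.165.95) does not contain 61.94.165.0
  61.94.166.0/23 (61.94.166.0 - 61.94.167.255) does not contain 61.94.165.0
  61.86.160.0/21 (61.86.160.0 - 61.86.167.255) does not contain 61.94.165.0
Longest matching prefix is /19 -> interface GigabitEthernet0/0.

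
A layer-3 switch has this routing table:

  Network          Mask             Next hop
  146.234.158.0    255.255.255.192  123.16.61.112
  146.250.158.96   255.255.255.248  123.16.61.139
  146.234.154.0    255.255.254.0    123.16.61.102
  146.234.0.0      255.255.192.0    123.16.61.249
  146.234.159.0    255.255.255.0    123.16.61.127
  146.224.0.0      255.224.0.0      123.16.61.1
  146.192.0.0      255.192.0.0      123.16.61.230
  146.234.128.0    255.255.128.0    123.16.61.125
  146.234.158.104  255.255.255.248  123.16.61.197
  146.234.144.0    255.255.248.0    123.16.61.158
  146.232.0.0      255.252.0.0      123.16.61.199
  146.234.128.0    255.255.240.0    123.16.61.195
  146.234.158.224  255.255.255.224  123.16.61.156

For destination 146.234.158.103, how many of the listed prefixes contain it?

4

Prefixes containing 146.234.158.103:
  146.192.0.0/10 (146.192.0.0 - 146.255.255.255)
  146.224.0.0/11 (146.224.0.0 - 146.255.255.255)
  146.232.0.0/14 (146.232.0.0 - 146.235.255.255)
  146.234.128.0/17 (146.234.128.0 - 146.234.255.255)
Total matching entries: 4.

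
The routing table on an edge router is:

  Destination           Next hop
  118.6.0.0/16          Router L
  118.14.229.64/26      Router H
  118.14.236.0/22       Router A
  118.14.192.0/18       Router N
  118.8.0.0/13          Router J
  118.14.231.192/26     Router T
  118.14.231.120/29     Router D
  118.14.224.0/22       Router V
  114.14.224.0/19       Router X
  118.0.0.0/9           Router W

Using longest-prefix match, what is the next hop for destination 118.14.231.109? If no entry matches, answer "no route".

Routes whose prefix contains 118.14.231.109:
  118.0.0.0/9 (118.0.0.0 - 118.127.255.255) -> Router W
  118.8.0.0/13 (118.8.0.0 - 118.15.255.255) -> Router J
  118.14.192.0/18 (118.14.192.0 - 118.14.255.255) -> Router N
More-specific entries that do NOT match:
  118.14.231.120/29 (118.14.231.120 - 118.14.231.127) does not contain 118.14.231.109
  118.14.229.64/26 (118.14.229.64 - 118.14.229.127) does not contain 118.14.231.109
  118.14.231.192/26 (118.14.231.192 - 118.14.231.255) does not contain 118.14.231.109
  118.14.236.0/22 (118.14.236.0 - 118.14.239.255) does not contain 118.14.231.109
  118.14.224.0/22 (118.14.224.0 - 118.14.227.255) does not contain 118.14.231.109
  114.14.224.0/19 (114.14.224.0 - 114.14.255.255) does not contain 118.14.231.109
Longest matching prefix is /18 -> next hop Router N.

Router N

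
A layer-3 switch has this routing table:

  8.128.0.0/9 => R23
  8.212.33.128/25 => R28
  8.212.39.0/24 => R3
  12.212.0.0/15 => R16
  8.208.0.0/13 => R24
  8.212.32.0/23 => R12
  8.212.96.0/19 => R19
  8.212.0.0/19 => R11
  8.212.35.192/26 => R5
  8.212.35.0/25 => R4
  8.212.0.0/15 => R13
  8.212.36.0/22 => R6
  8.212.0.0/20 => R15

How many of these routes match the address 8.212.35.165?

3

Prefixes containing 8.212.35.165:
  8.128.0.0/9 (8.128.0.0 - 8.255.255.255)
  8.208.0.0/13 (8.208.0.0 - 8.215.255.255)
  8.212.0.0/15 (8.212.0.0 - 8.213.255.255)
Total matching entries: 3.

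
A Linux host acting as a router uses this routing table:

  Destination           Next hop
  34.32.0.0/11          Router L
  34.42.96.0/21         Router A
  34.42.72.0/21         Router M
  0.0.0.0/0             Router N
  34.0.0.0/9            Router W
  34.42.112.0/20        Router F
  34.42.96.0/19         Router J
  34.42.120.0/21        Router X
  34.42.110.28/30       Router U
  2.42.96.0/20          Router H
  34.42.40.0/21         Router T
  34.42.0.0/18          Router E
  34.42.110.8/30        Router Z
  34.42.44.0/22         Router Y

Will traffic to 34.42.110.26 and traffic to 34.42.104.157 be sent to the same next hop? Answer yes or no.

34.42.110.26: longest match 34.42.96.0/19 -> Router J
34.42.104.157: longest match 34.42.96.0/19 -> Router J

yes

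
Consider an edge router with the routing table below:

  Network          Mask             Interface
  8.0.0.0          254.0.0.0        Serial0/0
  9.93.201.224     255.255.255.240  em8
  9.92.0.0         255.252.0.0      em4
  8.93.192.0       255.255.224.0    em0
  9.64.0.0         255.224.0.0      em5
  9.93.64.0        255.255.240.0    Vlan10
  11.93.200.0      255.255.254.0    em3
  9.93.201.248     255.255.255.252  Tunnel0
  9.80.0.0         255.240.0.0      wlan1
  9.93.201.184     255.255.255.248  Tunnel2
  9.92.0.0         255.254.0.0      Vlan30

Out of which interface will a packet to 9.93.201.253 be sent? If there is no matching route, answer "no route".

Routes whose prefix contains 9.93.201.253:
  8.0.0.0/7 (8.0.0.0 - 9.255.255.255) -> Serial0/0
  9.64.0.0/11 (9.64.0.0 - 9.95.255.255) -> em5
  9.80.0.0/12 (9.80.0.0 - 9.95.255.255) -> wlan1
  9.92.0.0/14 (9.92.0.0 - 9.95.255.255) -> em4
  9.92.0.0/15 (9.92.0.0 - 9.93.255.255) -> Vlan30
More-specific entries that do NOT match:
  9.93.201.248/30 (9.93.201.248 - 9.93.201.251) does not contain 9.93.201.253
  9.93.201.184/29 (9.93.201.184 - 9.93.201.191) does not contain 9.93.201.253
  9.93.201.224/28 (9.93.201.224 - 9.93.201.239) does not contain 9.93.201.253
  11.93.200.0/23 (11.93.200.0 - 11.93.201.255) does not contain 9.93.201.253
  9.93.64.0/20 (9.93.64.0 - 9.93.79.255) does not contain 9.93.201.253
  8.93.192.0/19 (8.93.192.0 - 8.93.223.255) does not contain 9.93.201.253
Longest matching prefix is /15 -> interface Vlan30.

Vlan30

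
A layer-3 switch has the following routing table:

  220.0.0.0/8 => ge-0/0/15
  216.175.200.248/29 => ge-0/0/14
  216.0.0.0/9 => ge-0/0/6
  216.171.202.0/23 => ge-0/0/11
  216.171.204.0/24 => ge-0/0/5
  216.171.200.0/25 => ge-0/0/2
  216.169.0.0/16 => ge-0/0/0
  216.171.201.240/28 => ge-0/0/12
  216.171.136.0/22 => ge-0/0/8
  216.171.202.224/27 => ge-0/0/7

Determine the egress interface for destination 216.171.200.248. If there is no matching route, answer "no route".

no route

No entry's prefix contains 216.171.200.248; there is no default route.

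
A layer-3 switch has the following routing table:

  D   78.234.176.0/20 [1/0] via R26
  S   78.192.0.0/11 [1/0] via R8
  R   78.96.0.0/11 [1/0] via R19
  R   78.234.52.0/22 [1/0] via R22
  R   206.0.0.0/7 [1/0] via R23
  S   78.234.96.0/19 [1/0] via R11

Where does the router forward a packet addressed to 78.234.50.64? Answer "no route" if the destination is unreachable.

no route

No entry's prefix contains 78.234.50.64; there is no default route.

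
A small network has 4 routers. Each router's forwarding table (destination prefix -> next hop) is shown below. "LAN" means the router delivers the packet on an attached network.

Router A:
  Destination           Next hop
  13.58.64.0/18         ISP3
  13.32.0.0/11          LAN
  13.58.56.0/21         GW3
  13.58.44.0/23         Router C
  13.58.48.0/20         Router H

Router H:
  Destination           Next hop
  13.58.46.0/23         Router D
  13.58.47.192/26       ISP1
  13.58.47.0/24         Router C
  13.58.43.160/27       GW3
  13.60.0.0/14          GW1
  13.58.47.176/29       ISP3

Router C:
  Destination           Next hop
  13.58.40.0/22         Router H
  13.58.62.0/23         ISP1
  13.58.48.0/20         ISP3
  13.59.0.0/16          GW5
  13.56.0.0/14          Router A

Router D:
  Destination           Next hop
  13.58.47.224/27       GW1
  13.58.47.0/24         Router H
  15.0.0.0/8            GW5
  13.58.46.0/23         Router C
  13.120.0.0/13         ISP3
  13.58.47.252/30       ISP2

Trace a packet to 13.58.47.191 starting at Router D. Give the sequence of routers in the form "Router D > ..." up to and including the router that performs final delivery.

At Router D: longest match for 13.58.47.191 is 13.58.47.0/24 -> Router H
At Router H: longest match for 13.58.47.191 is 13.58.47.0/24 -> Router C
At Router C: longest match for 13.58.47.191 is 13.56.0.0/14 -> Router A
At Router A: longest match for 13.58.47.191 is 13.32.0.0/11 -> LAN

Router D > Router H > Router C > Router A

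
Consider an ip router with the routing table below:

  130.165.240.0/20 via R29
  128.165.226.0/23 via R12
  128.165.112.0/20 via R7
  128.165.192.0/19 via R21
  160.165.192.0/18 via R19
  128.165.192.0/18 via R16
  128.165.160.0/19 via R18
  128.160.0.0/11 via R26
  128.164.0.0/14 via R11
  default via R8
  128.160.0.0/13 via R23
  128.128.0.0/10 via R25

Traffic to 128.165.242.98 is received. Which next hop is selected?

Routes whose prefix contains 128.165.242.98:
  0.0.0.0/0 (default, matches everything) -> R8
  128.128.0.0/10 (128.128.0.0 - 128.191.255.255) -> R25
  128.160.0.0/11 (128.160.0.0 - 128.191.255.255) -> R26
  128.160.0.0/13 (128.160.0.0 - 128.167.255.255) -> R23
  128.164.0.0/14 (128.164.0.0 - 128.167.255.255) -> R11
  128.165.192.0/18 (128.165.192.0 - 128.165.255.255) -> R16
More-specific entries that do NOT match:
  128.165.226.0/23 (128.165.226.0 - 128.165.227.255) does not contain 128.165.242.98
  130.165.240.0/20 (130.165.240.0 - 130.165.255.255) does not contain 128.165.242.98
  128.165.112.0/20 (128.165.112.0 - 128.165.127.255) does not contain 128.165.242.98
  128.165.192.0/19 (128.165.192.0 - 128.165.223.255) does not contain 128.165.242.98
  128.165.160.0/19 (128.165.160.0 - 128.165.191.255) does not contain 128.165.242.98
Longest matching prefix is /18 -> next hop R16.

R16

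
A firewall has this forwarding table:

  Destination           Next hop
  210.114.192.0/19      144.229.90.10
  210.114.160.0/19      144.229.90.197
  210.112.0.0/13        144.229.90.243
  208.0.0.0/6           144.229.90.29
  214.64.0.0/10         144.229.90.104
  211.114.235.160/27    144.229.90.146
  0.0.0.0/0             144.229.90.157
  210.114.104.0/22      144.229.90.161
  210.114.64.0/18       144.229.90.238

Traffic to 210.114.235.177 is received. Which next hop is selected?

144.229.90.243

Routes whose prefix contains 210.114.235.177:
  0.0.0.0/0 (default, matches everything) -> 144.229.90.157
  208.0.0.0/6 (208.0.0.0 - 211.255.255.255) -> 144.229.90.29
  210.112.0.0/13 (210.112.0.0 - 210.119.255.255) -> 144.229.90.243
More-specific entries that do NOT match:
  211.114.235.160/27 (211.114.235.160 - 211.114.235.191) does not contain 210.114.235.177
  210.114.104.0/22 (210.114.104.0 - 210.114.107.255) does not contain 210.114.235.177
  210.114.192.0/19 (210.114.192.0 - 210.114.223.255) does not contain 210.114.235.177
  210.114.160.0/19 (210.114.160.0 - 210.114.191.255) does not contain 210.114.235.177
  210.114.64.0/18 (210.114.64.0 - 210.114.127.255) does not contain 210.114.235.177
Longest matching prefix is /13 -> next hop 144.229.90.243.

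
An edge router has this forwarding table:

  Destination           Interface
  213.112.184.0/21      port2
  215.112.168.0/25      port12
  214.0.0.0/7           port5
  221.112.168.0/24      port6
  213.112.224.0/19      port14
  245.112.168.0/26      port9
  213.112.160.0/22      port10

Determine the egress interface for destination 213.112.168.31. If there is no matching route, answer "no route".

No entry's prefix contains 213.112.168.31; there is no default route.

no route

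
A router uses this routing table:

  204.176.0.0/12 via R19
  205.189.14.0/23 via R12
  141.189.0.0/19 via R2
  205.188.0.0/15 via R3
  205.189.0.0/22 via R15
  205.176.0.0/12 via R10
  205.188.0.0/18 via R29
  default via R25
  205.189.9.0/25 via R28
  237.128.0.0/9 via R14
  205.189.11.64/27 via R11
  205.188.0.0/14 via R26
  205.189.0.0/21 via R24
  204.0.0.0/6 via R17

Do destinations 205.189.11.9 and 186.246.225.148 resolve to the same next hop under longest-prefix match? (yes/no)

205.189.11.9: longest match 205.188.0.0/15 -> R3
186.246.225.148: longest match 0.0.0.0/0 -> R25

no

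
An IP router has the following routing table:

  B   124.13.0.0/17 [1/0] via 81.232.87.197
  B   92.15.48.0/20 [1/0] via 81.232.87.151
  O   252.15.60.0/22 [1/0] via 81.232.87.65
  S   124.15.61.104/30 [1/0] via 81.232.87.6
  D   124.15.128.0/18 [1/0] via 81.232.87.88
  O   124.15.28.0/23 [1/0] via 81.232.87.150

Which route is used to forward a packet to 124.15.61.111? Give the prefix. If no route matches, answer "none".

124.15.61.111 is outside every listed prefix and there is no default route.

none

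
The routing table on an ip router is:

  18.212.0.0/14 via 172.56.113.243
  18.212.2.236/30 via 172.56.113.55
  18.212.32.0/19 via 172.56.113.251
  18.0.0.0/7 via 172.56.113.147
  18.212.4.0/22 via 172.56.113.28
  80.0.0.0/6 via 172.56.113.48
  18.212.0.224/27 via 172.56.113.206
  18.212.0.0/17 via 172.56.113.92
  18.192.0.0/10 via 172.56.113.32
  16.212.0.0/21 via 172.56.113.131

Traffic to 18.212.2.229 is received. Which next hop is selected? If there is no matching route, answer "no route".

172.56.113.92

Routes whose prefix contains 18.212.2.229:
  18.0.0.0/7 (18.0.0.0 - 19.255.255.255) -> 172.56.113.147
  18.192.0.0/10 (18.192.0.0 - 18.255.255.255) -> 172.56.113.32
  18.212.0.0/14 (18.212.0.0 - 18.215.255.255) -> 172.56.113.243
  18.212.0.0/17 (18.212.0.0 - 18.212.127.255) -> 172.56.113.92
More-specific entries that do NOT match:
  18.212.2.236/30 (18.212.2.236 - 18.212.2.239) does not contain 18.212.2.229
  18.212.0.224/27 (18.212.0.224 - 18.212.0.255) does not contain 18.212.2.229
  18.212.4.0/22 (18.212.4.0 - 18.212.7.255) does not contain 18.212.2.229
  16.212.0.0/21 (16.212.0.0 - 16.212.7.255) does not contain 18.212.2.229
  18.212.32.0/19 (18.212.32.0 - 18.212.63.255) does not contain 18.212.2.229
Longest matching prefix is /17 -> next hop 172.56.113.92.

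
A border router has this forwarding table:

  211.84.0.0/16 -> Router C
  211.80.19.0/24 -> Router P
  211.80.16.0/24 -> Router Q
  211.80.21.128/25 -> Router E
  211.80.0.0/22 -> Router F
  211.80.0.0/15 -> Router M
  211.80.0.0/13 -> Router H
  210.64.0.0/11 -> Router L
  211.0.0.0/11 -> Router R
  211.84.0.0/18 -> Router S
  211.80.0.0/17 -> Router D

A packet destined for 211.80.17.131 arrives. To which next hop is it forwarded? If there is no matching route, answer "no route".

Routes whose prefix contains 211.80.17.131:
  211.80.0.0/13 (211.80.0.0 - 211.87.255.255) -> Router H
  211.80.0.0/15 (211.80.0.0 - 211.81.255.255) -> Router M
  211.80.0.0/17 (211.80.0.0 - 211.80.127.255) -> Router D
More-specific entries that do NOT match:
  211.80.21.128/25 (211.80.21.128 - 211.80.21.255) does not contain 211.80.17.131
  211.80.19.0/24 (211.80.19.0 - 211.80.19.255) does not contain 211.80.17.131
  211.80.16.0/24 (211.80.16.0 - 211.80.16.255) does not contain 211.80.17.131
  211.80.0.0/22 (211.80.0.0 - 211.80.3.255) does not contain 211.80.17.131
  211.84.0.0/18 (211.84.0.0 - 211.84.63.255) does not contain 211.80.17.131
Longest matching prefix is /17 -> next hop Router D.

Router D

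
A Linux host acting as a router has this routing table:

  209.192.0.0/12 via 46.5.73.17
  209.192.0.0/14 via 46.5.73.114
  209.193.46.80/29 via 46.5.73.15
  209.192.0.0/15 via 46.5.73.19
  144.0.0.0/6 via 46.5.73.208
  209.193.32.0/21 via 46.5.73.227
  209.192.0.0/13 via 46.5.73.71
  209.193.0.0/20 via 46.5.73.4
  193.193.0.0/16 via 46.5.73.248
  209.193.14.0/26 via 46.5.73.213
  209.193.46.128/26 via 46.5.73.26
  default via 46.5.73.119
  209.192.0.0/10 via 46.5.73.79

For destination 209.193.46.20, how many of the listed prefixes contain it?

6

Prefixes containing 209.193.46.20:
  0.0.0.0/0 (default, matches everything)
  209.192.0.0/10 (209.192.0.0 - 209.255.255.255)
  209.192.0.0/12 (209.192.0.0 - 209.207.255.255)
  209.192.0.0/13 (209.192.0.0 - 209.199.255.255)
  209.192.0.0/14 (209.192.0.0 - 209.195.255.255)
  209.192.0.0/15 (209.192.0.0 - 209.193.255.255)
Total matching entries: 6.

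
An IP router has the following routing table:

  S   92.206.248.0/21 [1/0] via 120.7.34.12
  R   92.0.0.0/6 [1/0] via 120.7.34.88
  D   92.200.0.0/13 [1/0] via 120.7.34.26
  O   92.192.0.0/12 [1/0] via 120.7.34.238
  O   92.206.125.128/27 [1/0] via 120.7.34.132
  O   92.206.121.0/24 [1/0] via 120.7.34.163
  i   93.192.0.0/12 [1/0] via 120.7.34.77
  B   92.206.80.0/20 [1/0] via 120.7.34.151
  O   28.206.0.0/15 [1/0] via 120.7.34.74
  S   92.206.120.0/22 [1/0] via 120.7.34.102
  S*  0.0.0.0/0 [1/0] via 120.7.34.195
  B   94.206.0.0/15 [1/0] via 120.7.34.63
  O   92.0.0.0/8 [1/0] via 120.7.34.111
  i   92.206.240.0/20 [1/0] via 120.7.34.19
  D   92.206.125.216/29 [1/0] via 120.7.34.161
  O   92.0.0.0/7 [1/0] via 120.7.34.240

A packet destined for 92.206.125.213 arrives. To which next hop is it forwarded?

Routes whose prefix contains 92.206.125.213:
  0.0.0.0/0 (default, matches everything) -> 120.7.34.195
  92.0.0.0/6 (92.0.0.0 - 95.255.255.255) -> 120.7.34.88
  92.0.0.0/7 (92.0.0.0 - 93.255.255.255) -> 120.7.34.240
  92.0.0.0/8 (92.0.0.0 - 92.255.255.255) -> 120.7.34.111
  92.192.0.0/12 (92.192.0.0 - 92.207.255.255) -> 120.7.34.238
  92.200.0.0/13 (92.200.0.0 - 92.207.255.255) -> 120.7.34.26
More-specific entries that do NOT match:
  92.206.125.216/29 (92.206.125.216 - 92.206.125.223) does not contain 92.206.125.213
  92.206.125.128/27 (92.206.125.128 - 92.206.125.159) does not contain 92.206.125.213
  92.206.121.0/24 (92.206.121.0 - 92.206.121.255) does not contain 92.206.125.213
  92.206.120.0/22 (92.206.120.0 - 92.206.123.255) does not contain 92.206.125.213
  92.206.248.0/21 (92.206.248.0 - 92.206.255.255) does not contain 92.206.125.213
  92.206.80.0/20 (92.206.80.0 - 92.206.95.255) does not contain 92.206.125.213
  92.206.240.0/20 (92.206.240.0 - 92.206.255.255) does not contain 92.206.125.213
  28.206.0.0/15 (28.206.0.0 - 28.207.255.255) does not contain 92.206.125.213
  94.206.0.0/15 (94.206.0.0 - 94.207.255.255) does not contain 92.206.125.213
Longest matching prefix is /13 -> next hop 120.7.34.26.

120.7.34.26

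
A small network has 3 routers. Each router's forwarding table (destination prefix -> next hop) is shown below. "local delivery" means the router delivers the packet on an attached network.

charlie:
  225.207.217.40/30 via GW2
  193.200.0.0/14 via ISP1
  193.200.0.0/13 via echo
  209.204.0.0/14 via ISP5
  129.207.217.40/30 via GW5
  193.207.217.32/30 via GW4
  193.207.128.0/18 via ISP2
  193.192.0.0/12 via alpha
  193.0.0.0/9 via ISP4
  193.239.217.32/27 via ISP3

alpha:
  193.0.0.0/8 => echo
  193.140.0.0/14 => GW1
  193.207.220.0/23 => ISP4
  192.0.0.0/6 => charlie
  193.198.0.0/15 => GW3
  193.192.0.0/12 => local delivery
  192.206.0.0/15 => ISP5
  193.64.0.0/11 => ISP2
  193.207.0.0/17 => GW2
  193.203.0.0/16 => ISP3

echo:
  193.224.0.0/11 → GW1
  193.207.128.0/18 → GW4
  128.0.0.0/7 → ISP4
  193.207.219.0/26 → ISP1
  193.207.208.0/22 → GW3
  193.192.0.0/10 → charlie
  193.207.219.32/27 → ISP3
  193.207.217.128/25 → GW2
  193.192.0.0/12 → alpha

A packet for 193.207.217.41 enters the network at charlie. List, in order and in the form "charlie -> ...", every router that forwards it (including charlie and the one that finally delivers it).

charlie -> echo -> alpha

At charlie: longest match for 193.207.217.41 is 193.200.0.0/13 -> echo
At echo: longest match for 193.207.217.41 is 193.192.0.0/12 -> alpha
At alpha: longest match for 193.207.217.41 is 193.192.0.0/12 -> local delivery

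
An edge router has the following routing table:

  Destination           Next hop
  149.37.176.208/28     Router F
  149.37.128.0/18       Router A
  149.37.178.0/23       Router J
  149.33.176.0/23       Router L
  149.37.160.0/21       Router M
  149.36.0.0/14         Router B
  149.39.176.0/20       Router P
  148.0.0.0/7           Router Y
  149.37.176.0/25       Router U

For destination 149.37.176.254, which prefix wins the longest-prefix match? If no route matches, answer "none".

Entries matching 149.37.176.254:
  148.0.0.0/7 (148.0.0.0 - 149.255.255.255)
  149.36.0.0/14 (149.36.0.0 - 149.39.255.255)
  149.37.128.0/18 (149.37.128.0 - 149.37.191.255)
Most specific is 149.37.128.0/18.

149.37.128.0/18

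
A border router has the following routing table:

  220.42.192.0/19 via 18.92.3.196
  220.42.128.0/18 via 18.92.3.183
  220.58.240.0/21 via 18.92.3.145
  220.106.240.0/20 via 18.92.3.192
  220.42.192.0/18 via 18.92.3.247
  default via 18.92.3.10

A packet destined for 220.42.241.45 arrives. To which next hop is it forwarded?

Routes whose prefix contains 220.42.241.45:
  0.0.0.0/0 (default, matches everything) -> 18.92.3.10
  220.42.192.0/18 (220.42.192.0 - 220.42.255.255) -> 18.92.3.247
More-specific entries that do NOT match:
  220.58.240.0/21 (220.58.240.0 - 220.58.247.255) does not contain 220.42.241.45
  220.106.240.0/20 (220.106.240.0 - 220.106.255.255) does not contain 220.42.241.45
  220.42.192.0/19 (220.42.192.0 - 220.42.223.255) does not contain 220.42.241.45
Longest matching prefix is /18 -> next hop 18.92.3.247.

18.92.3.247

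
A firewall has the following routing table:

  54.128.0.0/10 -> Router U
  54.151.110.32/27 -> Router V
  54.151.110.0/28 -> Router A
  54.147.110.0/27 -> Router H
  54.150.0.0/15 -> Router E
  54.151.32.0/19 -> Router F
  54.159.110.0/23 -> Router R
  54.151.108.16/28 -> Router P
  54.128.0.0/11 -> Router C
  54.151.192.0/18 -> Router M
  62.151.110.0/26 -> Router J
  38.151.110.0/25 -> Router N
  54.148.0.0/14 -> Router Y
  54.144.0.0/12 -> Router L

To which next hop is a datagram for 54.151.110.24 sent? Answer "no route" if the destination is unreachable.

Router E

Routes whose prefix contains 54.151.110.24:
  54.128.0.0/10 (54.128.0.0 - 54.191.255.255) -> Router U
  54.128.0.0/11 (54.128.0.0 - 54.159.255.255) -> Router C
  54.144.0.0/12 (54.144.0.0 - 54.159.255.255) -> Router L
  54.148.0.0/14 (54.148.0.0 - 54.151.255.255) -> Router Y
  54.150.0.0/15 (54.150.0.0 - 54.151.255.255) -> Router E
More-specific entries that do NOT match:
  54.151.110.0/28 (54.151.110.0 - 54.151.110.15) does not contain 54.151.110.24
  54.151.108.16/28 (54.151.108.16 - 54.151.108.31) does not contain 54.151.110.24
  54.151.110.32/27 (54.151.110.32 - 54.151.110.63) does not contain 54.151.110.24
  54.147.110.0/27 (54.147.110.0 - 54.147.110.31) does not contain 54.151.110.24
  62.151.110.0/26 (62.151.110.0 - 62.151.110.63) does not contain 54.151.110.24
  38.151.110.0/25 (38.151.110.0 - 38.151.110.127) does not contain 54.151.110.24
  54.159.110.0/23 (54.159.110.0 - 54.159.111.255) does not contain 54.151.110.24
  54.151.32.0/19 (54.151.32.0 - 54.151.63.255) does not contain 54.151.110.24
  54.151.192.0/18 (54.151.192.0 - 54.151.255.255) does not contain 54.151.110.24
Longest matching prefix is /15 -> next hop Router E.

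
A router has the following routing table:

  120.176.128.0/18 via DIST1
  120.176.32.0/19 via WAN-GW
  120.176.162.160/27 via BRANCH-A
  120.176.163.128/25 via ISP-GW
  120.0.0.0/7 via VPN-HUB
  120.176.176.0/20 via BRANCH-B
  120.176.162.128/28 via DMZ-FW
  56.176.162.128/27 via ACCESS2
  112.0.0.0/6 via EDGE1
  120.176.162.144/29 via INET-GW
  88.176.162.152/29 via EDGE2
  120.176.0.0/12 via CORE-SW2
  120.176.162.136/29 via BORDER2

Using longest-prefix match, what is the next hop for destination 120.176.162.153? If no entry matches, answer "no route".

DIST1

Routes whose prefix contains 120.176.162.153:
  120.0.0.0/7 (120.0.0.0 - 121.255.255.255) -> VPN-HUB
  120.176.0.0/12 (120.176.0.0 - 120.191.255.255) -> CORE-SW2
  120.176.128.0/18 (120.176.128.0 - 120.176.191.255) -> DIST1
More-specific entries that do NOT match:
  120.176.162.144/29 (120.176.162.144 - 120.176.162.151) does not contain 120.176.162.153
  88.176.162.152/29 (88.176.162.152 - 88.176.162.159) does not contain 120.176.162.153
  120.176.162.136/29 (120.176.162.136 - 120.176.162.143) does not contain 120.176.162.153
  120.176.162.128/28 (120.176.162.128 - 120.176.162.143) does not contain 120.176.162.153
  120.176.162.160/27 (120.176.162.160 - 120.176.162.191) does not contain 120.176.162.153
  56.176.162.128/27 (56.176.162.128 - 56.176.162.159) does not contain 120.176.162.153
  120.176.163.128/25 (120.176.163.128 - 120.176.163.255) does not contain 120.176.162.153
  120.176.176.0/20 (120.176.176.0 - 120.176.191.255) does not contain 120.176.162.153
  120.176.32.0/19 (120.176.32.0 - 120.176.63.255) does not contain 120.176.162.153
Longest matching prefix is /18 -> next hop DIST1.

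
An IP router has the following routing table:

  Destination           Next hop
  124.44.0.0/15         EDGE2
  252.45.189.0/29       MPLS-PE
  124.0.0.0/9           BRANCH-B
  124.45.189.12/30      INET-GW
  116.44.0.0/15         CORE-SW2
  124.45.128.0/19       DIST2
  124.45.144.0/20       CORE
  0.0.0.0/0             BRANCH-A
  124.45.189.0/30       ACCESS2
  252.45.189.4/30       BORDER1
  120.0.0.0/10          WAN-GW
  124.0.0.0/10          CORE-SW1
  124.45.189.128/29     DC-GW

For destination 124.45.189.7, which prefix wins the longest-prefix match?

Entries matching 124.45.189.7:
  0.0.0.0/0 (default, matches everything)
  124.0.0.0/9 (124.0.0.0 - 124.127.255.255)
  124.0.0.0/10 (124.0.0.0 - 124.63.255.255)
  124.44.0.0/15 (124.44.0.0 - 124.45.255.255)
Most specific is 124.44.0.0/15.

124.44.0.0/15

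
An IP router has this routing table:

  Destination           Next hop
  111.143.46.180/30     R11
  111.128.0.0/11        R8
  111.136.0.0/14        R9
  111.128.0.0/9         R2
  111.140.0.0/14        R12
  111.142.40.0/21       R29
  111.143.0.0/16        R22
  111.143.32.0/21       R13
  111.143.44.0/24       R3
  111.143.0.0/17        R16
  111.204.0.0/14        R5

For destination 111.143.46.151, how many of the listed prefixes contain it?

Prefixes containing 111.143.46.151:
  111.128.0.0/9 (111.128.0.0 - 111.255.255.255)
  111.128.0.0/11 (111.128.0.0 - 111.159.255.255)
  111.140.0.0/14 (111.140.0.0 - 111.143.255.255)
  111.143.0.0/16 (111.143.0.0 - 111.143.255.255)
  111.143.0.0/17 (111.143.0.0 - 111.143.127.255)
Total matching entries: 5.

5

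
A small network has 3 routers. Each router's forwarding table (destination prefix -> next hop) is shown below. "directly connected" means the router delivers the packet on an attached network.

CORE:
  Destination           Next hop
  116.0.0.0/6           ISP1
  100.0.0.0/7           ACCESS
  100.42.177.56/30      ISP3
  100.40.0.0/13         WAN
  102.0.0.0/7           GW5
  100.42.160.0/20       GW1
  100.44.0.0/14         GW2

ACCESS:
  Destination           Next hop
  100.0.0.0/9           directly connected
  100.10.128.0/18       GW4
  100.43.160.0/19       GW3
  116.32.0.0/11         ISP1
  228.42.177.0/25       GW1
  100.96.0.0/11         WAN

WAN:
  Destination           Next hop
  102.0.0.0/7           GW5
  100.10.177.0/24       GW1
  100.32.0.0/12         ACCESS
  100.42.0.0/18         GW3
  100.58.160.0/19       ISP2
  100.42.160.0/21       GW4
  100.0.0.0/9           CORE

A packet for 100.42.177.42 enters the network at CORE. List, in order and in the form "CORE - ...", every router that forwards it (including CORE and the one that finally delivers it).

At CORE: longest match for 100.42.177.42 is 100.40.0.0/13 -> WAN
At WAN: longest match for 100.42.177.42 is 100.32.0.0/12 -> ACCESS
At ACCESS: longest match for 100.42.177.42 is 100.0.0.0/9 -> directly connected

CORE - WAN - ACCESS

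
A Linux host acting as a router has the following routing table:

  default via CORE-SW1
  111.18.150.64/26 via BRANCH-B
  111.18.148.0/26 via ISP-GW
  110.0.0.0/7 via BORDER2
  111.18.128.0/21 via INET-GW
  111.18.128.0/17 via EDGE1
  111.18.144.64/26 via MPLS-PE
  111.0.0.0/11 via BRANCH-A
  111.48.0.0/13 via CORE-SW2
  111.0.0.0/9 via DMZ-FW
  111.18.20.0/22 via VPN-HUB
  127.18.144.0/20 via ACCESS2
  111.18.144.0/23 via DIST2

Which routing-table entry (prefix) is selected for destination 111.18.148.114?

Entries matching 111.18.148.114:
  0.0.0.0/0 (default, matches everything)
  110.0.0.0/7 (110.0.0.0 - 111.255.255.255)
  111.0.0.0/9 (111.0.0.0 - 111.127.255.255)
  111.0.0.0/11 (111.0.0.0 - 111.31.255.255)
  111.18.128.0/17 (111.18.128.0 - 111.18.255.255)
Most specific is 111.18.128.0/17.

111.18.128.0/17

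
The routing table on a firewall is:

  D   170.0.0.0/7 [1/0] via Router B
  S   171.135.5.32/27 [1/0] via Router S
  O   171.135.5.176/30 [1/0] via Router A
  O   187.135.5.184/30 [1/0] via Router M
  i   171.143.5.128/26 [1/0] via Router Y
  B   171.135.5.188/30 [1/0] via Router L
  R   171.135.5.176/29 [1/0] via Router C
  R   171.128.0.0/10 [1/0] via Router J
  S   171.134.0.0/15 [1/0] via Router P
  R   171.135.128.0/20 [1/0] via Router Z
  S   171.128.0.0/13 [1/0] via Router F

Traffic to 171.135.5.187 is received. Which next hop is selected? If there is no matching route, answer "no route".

Router P

Routes whose prefix contains 171.135.5.187:
  170.0.0.0/7 (170.0.0.0 - 171.255.255.255) -> Router B
  171.128.0.0/10 (171.128.0.0 - 171.191.255.255) -> Router J
  171.128.0.0/13 (171.128.0.0 - 171.135.255.255) -> Router F
  171.134.0.0/15 (171.134.0.0 - 171.135.255.255) -> Router P
More-specific entries that do NOT match:
  171.135.5.176/30 (171.135.5.176 - 171.135.5.179) does not contain 171.135.5.187
  187.135.5.184/30 (187.135.5.184 - 187.135.5.187) does not contain 171.135.5.187
  171.135.5.188/30 (171.135.5.188 - 171.135.5.191) does not contain 171.135.5.187
  171.135.5.176/29 (171.135.5.176 - 171.135.5.183) does not contain 171.135.5.187
  171.135.5.32/27 (171.135.5.32 - 171.135.5.63) does not contain 171.135.5.187
  171.143.5.128/26 (171.143.5.128 - 171.143.5.191) does not contain 171.135.5.187
  171.135.128.0/20 (171.135.128.0 - 171.135.143.255) does not contain 171.135.5.187
Longest matching prefix is /15 -> next hop Router P.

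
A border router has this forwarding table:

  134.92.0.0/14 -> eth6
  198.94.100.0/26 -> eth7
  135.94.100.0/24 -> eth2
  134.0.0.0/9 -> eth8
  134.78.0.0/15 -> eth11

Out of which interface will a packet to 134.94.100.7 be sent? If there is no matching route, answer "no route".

eth6

Routes whose prefix contains 134.94.100.7:
  134.0.0.0/9 (134.0.0.0 - 134.127.255.255) -> eth8
  134.92.0.0/14 (134.92.0.0 - 134.95.255.255) -> eth6
More-specific entries that do NOT match:
  198.94.100.0/26 (198.94.100.0 - 198.94.100.63) does not contain 134.94.100.7
  135.94.100.0/24 (135.94.100.0 - 135.94.100.255) does not contain 134.94.100.7
  134.78.0.0/15 (134.78.0.0 - 134.79.255.255) does not contain 134.94.100.7
Longest matching prefix is /14 -> interface eth6.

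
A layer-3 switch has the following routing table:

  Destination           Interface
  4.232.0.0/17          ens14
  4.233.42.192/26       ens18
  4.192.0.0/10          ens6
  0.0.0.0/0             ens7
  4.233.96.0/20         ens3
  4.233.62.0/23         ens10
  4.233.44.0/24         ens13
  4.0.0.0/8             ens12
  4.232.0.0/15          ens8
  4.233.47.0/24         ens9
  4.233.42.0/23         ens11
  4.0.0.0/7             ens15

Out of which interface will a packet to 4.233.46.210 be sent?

ens8

Routes whose prefix contains 4.233.46.210:
  0.0.0.0/0 (default, matches everything) -> ens7
  4.0.0.0/7 (4.0.0.0 - 5.255.255.255) -> ens15
  4.0.0.0/8 (4.0.0.0 - 4.255.255.255) -> ens12
  4.192.0.0/10 (4.192.0.0 - 4.255.255.255) -> ens6
  4.232.0.0/15 (4.232.0.0 - 4.233.255.255) -> ens8
More-specific entries that do NOT match:
  4.233.42.192/26 (4.233.42.192 - 4.233.42.255) does not contain 4.233.46.210
  4.233.44.0/24 (4.233.44.0 - 4.233.44.255) does not contain 4.233.46.210
  4.233.47.0/24 (4.233.47.0 - 4.233.47.255) does not contain 4.233.46.210
  4.233.62.0/23 (4.233.62.0 - 4.233.63.255) does not contain 4.233.46.210
  4.233.42.0/23 (4.233.42.0 - 4.233.43.255) does not contain 4.233.46.210
  4.233.96.0/20 (4.233.96.0 - 4.233.111.255) does not contain 4.233.46.210
  4.232.0.0/17 (4.232.0.0 - 4.232.127.255) does not contain 4.233.46.210
Longest matching prefix is /15 -> interface ens8.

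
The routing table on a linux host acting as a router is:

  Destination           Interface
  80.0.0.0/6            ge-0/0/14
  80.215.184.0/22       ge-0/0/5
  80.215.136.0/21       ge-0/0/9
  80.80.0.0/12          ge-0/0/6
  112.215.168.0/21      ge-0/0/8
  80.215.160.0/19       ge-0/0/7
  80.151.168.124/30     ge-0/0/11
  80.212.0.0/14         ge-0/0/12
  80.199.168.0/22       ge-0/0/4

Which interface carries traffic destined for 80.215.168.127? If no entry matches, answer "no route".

ge-0/0/7

Routes whose prefix contains 80.215.168.127:
  80.0.0.0/6 (80.0.0.0 - 83.255.255.255) -> ge-0/0/14
  80.212.0.0/14 (80.212.0.0 - 80.215.255.255) -> ge-0/0/12
  80.215.160.0/19 (80.215.160.0 - 80.215.191.255) -> ge-0/0/7
More-specific entries that do NOT match:
  80.151.168.124/30 (80.151.168.124 - 80.151.168.127) does not contain 80.215.168.127
  80.215.184.0/22 (80.215.184.0 - 80.215.187.255) does not contain 80.215.168.127
  80.199.168.0/22 (80.199.168.0 - 80.199.171.255) does not contain 80.215.168.127
  80.215.136.0/21 (80.215.136.0 - 80.215.143.255) does not contain 80.215.168.127
  112.215.168.0/21 (112.215.168.0 - 112.215.175.255) does not contain 80.215.168.127
Longest matching prefix is /19 -> interface ge-0/0/7.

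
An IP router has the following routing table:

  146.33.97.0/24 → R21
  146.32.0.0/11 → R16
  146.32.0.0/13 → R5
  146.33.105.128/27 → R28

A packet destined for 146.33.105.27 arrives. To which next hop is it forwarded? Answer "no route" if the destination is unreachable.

Routes whose prefix contains 146.33.105.27:
  146.32.0.0/11 (146.32.0.0 - 146.63.255.255) -> R16
  146.32.0.0/13 (146.32.0.0 - 146.39.255.255) -> R5
More-specific entries that do NOT match:
  146.33.105.128/27 (146.33.105.128 - 146.33.105.159) does not contain 146.33.105.27
  146.33.97.0/24 (146.33.97.0 - 146.33.97.255) does not contain 146.33.105.27
Longest matching prefix is /13 -> next hop R5.

R5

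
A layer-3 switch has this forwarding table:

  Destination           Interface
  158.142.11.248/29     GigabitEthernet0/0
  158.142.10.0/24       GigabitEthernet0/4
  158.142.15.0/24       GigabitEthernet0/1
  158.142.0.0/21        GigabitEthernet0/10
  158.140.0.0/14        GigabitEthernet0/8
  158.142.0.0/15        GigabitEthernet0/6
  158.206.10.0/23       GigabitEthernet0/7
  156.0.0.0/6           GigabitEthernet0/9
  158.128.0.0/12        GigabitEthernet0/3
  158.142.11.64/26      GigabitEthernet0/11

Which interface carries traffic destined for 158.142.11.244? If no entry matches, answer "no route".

Routes whose prefix contains 158.142.11.244:
  156.0.0.0/6 (156.0.0.0 - 159.255.255.255) -> GigabitEthernet0/9
  158.128.0.0/12 (158.128.0.0 - 158.143.255.255) -> GigabitEthernet0/3
  158.140.0.0/14 (158.140.0.0 - 158.143.255.255) -> GigabitEthernet0/8
  158.142.0.0/15 (158.142.0.0 - 158.143.255.255) -> GigabitEthernet0/6
More-specific entries that do NOT match:
  158.142.11.248/29 (158.142.11.248 - 158.142.11.255) does not contain 158.142.11.244
  158.142.11.64/26 (158.142.11.64 - 158.142.11.127) does not contain 158.142.11.244
  158.142.10.0/24 (158.142.10.0 - 158.142.10.255) does not contain 158.142.11.244
  158.142.15.0/24 (158.142.15.0 - 158.142.15.255) does not contain 158.142.11.244
  158.206.10.0/23 (158.206.10.0 - 158.206.11.255) does not contain 158.142.11.244
  158.142.0.0/21 (158.142.0.0 - 158.142.7.255) does not contain 158.142.11.244
Longest matching prefix is /15 -> interface GigabitEthernet0/6.

GigabitEthernet0/6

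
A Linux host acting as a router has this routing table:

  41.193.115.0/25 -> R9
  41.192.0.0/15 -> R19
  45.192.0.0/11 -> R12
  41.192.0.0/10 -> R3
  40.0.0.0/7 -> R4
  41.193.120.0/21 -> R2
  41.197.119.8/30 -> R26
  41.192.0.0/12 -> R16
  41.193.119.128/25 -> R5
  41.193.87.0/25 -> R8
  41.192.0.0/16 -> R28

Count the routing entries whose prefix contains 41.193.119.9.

4

Prefixes containing 41.193.119.9:
  40.0.0.0/7 (40.0.0.0 - 41.255.255.255)
  41.192.0.0/10 (41.192.0.0 - 41.255.255.255)
  41.192.0.0/12 (41.192.0.0 - 41.207.255.255)
  41.192.0.0/15 (41.192.0.0 - 41.193.255.255)
Total matching entries: 4.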